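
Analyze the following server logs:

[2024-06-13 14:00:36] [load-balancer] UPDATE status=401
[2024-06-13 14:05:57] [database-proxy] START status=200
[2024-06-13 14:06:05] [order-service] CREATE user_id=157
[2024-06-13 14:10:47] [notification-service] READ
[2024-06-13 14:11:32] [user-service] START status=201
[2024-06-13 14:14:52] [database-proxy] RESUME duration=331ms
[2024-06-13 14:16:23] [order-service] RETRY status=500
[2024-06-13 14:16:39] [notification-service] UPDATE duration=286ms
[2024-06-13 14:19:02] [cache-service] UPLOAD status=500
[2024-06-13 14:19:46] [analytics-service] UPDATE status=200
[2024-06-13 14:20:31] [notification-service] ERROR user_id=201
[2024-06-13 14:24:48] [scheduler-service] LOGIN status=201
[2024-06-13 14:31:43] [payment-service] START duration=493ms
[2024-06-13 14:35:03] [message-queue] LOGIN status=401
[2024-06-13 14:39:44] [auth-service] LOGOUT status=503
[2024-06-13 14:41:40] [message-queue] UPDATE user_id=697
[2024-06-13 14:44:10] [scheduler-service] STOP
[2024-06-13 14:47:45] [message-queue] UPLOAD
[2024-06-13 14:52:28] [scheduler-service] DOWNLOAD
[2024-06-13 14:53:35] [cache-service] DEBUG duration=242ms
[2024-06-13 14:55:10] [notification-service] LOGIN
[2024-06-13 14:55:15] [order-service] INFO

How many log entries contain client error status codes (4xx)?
2

To find matching entries:

1. Pattern to match: client error status codes (4xx)
2. Scan each log entry for the pattern
3. Count matches: 2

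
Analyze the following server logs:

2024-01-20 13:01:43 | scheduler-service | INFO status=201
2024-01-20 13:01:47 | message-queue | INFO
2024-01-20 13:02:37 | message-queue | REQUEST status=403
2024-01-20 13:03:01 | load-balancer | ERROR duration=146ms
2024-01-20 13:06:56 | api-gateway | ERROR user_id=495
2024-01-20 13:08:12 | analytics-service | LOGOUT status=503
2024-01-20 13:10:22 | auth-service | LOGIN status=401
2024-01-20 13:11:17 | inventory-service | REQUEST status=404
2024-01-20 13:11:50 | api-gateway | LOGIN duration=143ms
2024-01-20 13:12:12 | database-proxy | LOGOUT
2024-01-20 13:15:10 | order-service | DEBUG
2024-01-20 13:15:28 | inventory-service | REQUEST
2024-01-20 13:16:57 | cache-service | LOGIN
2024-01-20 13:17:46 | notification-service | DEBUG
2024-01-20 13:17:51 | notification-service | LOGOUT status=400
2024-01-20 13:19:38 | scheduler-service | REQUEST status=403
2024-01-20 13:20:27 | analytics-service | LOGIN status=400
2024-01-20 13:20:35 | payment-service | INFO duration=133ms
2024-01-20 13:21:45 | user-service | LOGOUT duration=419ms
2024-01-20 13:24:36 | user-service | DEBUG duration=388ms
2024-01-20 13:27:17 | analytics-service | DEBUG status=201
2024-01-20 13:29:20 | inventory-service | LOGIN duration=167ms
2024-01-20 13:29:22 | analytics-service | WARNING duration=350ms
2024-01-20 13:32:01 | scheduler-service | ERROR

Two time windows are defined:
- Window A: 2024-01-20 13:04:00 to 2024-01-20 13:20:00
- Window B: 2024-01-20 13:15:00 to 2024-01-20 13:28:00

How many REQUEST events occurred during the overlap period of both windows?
2

To find overlap events:

1. Window A: 2024-01-20 13:04:00 to 2024-01-20 13:20:00
2. Window B: 2024-01-20 13:15:00 to 2024-01-20 13:28:00
3. Overlap period: 2024-01-20 13:15:00 to 2024-01-20 13:20:00
4. Count REQUEST events in overlap: 2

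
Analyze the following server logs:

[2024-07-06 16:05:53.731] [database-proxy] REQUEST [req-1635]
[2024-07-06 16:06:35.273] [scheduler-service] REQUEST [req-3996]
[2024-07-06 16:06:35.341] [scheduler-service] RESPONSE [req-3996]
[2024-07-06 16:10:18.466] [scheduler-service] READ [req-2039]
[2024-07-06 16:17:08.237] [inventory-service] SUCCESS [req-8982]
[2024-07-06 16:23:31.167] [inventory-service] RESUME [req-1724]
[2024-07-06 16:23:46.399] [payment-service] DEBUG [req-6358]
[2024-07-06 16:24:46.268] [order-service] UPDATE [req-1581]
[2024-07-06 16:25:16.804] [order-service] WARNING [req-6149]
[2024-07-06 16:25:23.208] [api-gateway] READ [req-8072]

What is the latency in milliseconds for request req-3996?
68

To calculate latency:

1. Find REQUEST with id req-3996: 2024-07-06 16:06:35.273
2. Find RESPONSE with id req-3996: 2024-07-06 16:06:35.341
3. Latency: 2024-07-06 16:06:35.341 - 2024-07-06 16:06:35.273 = 68ms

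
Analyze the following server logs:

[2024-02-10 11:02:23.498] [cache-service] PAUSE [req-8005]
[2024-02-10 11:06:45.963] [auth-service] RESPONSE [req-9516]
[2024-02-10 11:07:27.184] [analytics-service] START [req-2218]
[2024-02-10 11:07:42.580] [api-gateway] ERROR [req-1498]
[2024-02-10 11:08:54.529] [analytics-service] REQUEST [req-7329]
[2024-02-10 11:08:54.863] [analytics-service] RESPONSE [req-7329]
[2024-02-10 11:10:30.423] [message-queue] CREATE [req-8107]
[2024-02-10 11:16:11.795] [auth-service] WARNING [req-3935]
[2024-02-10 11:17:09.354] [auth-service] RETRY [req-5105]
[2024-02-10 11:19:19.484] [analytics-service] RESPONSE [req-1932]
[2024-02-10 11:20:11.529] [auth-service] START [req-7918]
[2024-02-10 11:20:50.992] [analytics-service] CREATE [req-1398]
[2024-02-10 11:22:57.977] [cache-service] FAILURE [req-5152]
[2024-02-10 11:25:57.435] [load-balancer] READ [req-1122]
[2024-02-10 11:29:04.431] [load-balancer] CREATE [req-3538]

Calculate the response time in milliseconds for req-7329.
334

To calculate latency:

1. Find REQUEST with id req-7329: 2024-02-10 11:08:54.529
2. Find RESPONSE with id req-7329: 2024-02-10 11:08:54.863
3. Latency: 2024-02-10 11:08:54.863 - 2024-02-10 11:08:54.529 = 334ms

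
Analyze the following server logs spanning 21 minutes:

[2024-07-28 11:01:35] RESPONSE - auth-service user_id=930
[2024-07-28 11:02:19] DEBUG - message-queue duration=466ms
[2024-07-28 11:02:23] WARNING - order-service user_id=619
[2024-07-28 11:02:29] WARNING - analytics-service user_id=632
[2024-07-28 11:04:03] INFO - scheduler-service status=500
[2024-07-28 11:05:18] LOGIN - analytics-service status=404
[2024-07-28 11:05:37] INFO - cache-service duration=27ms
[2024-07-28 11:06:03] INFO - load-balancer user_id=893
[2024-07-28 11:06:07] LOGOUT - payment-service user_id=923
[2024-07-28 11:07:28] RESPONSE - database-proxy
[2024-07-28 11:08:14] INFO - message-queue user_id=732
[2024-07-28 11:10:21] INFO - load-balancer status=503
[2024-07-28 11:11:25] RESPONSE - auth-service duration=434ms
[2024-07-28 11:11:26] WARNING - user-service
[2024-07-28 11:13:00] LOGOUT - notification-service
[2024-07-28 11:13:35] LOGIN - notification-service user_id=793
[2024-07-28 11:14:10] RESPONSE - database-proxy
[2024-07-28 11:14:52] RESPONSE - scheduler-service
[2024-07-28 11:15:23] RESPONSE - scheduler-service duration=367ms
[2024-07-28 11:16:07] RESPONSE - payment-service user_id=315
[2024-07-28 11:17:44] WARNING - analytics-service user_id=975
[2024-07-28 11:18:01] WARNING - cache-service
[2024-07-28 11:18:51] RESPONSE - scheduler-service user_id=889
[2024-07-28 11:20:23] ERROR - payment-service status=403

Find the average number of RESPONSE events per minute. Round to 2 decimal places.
0.38

To calculate the rate:

1. Count total RESPONSE events: 8
2. Total time period: 21 minutes
3. Rate = 8 / 21 = 0.38 events per minute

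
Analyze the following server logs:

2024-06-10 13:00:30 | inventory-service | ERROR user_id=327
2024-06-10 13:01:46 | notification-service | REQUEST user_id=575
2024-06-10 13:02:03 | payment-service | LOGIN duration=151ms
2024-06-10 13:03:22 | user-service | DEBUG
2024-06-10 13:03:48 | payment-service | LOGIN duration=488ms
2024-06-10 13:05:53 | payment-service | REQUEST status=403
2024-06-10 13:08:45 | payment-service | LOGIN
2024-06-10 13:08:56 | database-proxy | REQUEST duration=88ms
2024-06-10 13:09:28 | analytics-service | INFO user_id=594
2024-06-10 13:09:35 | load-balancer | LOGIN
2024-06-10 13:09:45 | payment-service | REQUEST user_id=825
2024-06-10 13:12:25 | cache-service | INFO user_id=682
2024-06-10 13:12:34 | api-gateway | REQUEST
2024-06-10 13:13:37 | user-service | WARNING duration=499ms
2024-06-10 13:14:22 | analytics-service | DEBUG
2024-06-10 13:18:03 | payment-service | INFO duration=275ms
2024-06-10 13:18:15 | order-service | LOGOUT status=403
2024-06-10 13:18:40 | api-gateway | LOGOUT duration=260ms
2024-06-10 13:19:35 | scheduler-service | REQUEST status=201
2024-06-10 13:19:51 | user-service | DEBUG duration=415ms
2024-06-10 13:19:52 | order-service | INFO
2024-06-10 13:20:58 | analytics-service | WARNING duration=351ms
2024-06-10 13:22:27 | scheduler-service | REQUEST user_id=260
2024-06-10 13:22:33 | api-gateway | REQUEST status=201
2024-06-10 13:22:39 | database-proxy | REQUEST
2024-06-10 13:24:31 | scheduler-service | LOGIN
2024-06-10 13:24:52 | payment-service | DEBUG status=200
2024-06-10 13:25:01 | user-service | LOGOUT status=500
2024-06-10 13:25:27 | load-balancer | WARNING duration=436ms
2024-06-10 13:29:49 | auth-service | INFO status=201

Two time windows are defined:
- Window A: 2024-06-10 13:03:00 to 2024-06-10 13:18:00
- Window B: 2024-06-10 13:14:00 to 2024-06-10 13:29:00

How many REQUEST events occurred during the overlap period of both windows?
0

To find overlap events:

1. Window A: 2024-06-10 13:03:00 to 2024-06-10 13:18:00
2. Window B: 2024-06-10 13:14:00 to 2024-06-10 13:29:00
3. Overlap period: 2024-06-10 13:14:00 to 2024-06-10 13:18:00
4. Count REQUEST events in overlap: 0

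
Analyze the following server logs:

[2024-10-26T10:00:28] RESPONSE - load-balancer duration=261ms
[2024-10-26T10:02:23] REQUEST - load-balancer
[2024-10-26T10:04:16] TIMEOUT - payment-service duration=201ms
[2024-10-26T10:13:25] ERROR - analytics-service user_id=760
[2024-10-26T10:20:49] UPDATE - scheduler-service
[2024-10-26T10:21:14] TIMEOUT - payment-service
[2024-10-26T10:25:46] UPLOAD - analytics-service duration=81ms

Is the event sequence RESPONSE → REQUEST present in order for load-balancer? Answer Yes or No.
Yes

To verify sequence order:

1. Find all events in sequence RESPONSE → REQUEST for load-balancer
2. Extract their timestamps
3. Check if timestamps are in ascending order
4. Result: Yes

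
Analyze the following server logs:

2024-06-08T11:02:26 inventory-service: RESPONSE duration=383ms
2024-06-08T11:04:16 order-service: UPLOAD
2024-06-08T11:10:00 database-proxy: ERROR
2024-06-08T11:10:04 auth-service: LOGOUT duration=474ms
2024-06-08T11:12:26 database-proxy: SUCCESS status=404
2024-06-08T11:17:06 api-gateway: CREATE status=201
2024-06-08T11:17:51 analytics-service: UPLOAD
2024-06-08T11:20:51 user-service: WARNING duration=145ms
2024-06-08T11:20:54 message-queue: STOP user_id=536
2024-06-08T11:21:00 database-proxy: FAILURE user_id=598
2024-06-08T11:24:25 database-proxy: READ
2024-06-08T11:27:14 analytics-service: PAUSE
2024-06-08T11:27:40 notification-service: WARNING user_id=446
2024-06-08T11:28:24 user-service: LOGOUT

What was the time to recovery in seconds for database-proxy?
146

To calculate recovery time:

1. Find ERROR event for database-proxy: 2024-06-08T11:10:00
2. Find next SUCCESS event for database-proxy: 2024-06-08T11:12:26
3. Recovery time: 2024-06-08T11:12:26 - 2024-06-08T11:10:00 = 146 seconds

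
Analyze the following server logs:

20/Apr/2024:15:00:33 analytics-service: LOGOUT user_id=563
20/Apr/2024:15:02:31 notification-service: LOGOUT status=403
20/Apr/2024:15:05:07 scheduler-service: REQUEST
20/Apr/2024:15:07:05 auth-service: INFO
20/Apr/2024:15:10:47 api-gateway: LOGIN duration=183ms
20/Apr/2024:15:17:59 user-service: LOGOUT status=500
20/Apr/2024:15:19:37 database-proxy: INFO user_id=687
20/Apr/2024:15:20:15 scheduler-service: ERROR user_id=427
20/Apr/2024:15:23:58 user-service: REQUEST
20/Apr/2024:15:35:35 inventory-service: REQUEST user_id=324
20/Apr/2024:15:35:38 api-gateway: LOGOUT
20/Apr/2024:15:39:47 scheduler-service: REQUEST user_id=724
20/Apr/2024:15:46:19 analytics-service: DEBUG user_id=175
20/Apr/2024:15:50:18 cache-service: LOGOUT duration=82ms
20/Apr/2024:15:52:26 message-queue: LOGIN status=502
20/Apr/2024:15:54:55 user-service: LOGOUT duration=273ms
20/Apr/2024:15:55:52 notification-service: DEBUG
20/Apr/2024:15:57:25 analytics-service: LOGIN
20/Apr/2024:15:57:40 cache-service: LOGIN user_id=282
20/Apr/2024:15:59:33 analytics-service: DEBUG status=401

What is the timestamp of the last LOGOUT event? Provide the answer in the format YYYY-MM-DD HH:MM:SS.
2024-04-20 15:54:55

To find the last event:

1. Filter for all LOGOUT events
2. Sort by timestamp
3. Select the last one
4. Timestamp: 2024-04-20 15:54:55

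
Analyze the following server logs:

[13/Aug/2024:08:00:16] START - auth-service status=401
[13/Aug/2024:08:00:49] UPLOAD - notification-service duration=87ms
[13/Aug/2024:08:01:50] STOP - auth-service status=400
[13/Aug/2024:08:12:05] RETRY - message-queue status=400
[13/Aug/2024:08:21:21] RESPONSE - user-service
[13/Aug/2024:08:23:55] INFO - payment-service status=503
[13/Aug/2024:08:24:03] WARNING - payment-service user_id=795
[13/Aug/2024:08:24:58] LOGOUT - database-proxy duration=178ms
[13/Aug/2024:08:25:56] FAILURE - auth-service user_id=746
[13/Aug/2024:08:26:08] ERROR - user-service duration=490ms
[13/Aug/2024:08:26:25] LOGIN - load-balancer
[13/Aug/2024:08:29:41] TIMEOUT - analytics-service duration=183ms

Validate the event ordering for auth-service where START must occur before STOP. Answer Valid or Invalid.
Valid

To validate ordering:

1. Required order: START → STOP
2. Rule: START must occur before STOP
3. Check actual order of events for auth-service
4. Result: Valid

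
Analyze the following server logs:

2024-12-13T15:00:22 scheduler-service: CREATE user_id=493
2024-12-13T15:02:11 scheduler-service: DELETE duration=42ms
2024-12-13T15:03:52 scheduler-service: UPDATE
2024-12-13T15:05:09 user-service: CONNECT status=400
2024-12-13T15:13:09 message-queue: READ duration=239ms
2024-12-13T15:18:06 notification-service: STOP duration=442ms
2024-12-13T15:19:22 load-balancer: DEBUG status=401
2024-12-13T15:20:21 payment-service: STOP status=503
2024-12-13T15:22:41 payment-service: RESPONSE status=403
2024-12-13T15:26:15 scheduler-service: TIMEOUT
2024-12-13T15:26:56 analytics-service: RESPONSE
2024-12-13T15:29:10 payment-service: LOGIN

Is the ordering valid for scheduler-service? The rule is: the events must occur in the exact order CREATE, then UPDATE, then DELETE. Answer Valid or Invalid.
Invalid

To validate ordering:

1. Required order: CREATE → UPDATE → DELETE
2. Rule: the events must occur in the exact order CREATE, then UPDATE, then DELETE
3. Check actual order of events for scheduler-service
4. Result: Invalid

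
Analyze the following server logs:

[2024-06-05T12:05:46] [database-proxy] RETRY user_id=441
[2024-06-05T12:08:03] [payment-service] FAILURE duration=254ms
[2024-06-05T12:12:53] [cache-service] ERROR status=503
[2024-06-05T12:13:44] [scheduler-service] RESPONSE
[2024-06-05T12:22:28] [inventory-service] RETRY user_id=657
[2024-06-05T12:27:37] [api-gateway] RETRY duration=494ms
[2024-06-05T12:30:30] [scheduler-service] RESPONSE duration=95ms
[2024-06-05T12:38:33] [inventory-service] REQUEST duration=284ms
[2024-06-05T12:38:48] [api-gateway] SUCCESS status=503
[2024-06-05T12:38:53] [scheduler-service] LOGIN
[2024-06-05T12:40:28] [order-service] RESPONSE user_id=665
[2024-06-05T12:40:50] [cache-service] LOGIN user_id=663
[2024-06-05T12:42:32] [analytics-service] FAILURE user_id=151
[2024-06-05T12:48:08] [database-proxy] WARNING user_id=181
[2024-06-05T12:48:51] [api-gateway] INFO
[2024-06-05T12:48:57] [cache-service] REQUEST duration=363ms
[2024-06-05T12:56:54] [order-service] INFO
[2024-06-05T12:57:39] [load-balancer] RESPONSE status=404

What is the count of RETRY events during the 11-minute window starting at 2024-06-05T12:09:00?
0

To count events in the time window:

1. Window boundaries: 2024-06-05T12:09:00 to 2024-06-05T12:20:00
2. Filter for RETRY events within this window
3. Count matching events: 0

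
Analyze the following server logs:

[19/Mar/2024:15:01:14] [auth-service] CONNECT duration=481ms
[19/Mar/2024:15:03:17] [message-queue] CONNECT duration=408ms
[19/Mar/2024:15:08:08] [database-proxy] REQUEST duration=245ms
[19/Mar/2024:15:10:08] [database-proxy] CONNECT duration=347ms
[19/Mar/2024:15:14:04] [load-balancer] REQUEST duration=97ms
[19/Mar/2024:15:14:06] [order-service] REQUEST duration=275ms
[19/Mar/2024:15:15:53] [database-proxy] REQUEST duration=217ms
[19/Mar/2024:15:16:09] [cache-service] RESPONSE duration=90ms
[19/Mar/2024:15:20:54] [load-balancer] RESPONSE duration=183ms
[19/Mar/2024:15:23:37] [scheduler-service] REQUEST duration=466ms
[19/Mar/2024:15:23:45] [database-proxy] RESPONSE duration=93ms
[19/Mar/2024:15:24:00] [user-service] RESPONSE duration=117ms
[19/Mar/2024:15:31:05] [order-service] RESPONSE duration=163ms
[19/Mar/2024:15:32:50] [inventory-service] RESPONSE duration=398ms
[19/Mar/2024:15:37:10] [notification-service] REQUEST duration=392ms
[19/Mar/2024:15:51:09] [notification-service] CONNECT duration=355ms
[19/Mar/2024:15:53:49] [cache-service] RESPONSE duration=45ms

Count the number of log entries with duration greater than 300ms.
7

To count timeouts:

1. Threshold: 300ms
2. Extract duration from each log entry
3. Count entries where duration > 300
4. Timeout count: 7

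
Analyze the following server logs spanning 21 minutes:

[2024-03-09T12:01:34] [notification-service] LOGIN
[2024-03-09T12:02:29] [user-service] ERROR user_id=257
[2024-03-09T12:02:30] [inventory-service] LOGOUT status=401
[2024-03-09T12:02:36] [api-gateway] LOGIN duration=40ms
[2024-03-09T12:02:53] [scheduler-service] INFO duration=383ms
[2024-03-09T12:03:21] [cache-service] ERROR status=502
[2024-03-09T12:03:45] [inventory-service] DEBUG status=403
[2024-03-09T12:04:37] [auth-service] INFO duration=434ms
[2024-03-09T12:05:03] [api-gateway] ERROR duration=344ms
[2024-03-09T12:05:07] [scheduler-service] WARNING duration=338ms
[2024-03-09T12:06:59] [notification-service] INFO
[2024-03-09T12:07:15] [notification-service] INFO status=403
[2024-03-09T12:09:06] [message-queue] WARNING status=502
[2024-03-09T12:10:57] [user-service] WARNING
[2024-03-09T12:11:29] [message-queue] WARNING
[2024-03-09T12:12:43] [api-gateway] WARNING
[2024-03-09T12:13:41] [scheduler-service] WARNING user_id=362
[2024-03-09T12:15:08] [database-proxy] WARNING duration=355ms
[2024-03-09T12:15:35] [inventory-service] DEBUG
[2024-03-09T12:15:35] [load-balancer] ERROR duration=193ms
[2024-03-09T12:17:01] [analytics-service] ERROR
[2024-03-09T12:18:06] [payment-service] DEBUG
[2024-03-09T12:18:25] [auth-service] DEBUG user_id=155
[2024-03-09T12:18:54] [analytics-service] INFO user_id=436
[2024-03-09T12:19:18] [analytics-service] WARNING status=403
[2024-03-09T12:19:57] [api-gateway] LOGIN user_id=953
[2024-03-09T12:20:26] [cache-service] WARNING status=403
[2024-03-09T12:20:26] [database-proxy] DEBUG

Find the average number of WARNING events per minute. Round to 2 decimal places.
0.43

To calculate the rate:

1. Count total WARNING events: 9
2. Total time period: 21 minutes
3. Rate = 9 / 21 = 0.43 events per minute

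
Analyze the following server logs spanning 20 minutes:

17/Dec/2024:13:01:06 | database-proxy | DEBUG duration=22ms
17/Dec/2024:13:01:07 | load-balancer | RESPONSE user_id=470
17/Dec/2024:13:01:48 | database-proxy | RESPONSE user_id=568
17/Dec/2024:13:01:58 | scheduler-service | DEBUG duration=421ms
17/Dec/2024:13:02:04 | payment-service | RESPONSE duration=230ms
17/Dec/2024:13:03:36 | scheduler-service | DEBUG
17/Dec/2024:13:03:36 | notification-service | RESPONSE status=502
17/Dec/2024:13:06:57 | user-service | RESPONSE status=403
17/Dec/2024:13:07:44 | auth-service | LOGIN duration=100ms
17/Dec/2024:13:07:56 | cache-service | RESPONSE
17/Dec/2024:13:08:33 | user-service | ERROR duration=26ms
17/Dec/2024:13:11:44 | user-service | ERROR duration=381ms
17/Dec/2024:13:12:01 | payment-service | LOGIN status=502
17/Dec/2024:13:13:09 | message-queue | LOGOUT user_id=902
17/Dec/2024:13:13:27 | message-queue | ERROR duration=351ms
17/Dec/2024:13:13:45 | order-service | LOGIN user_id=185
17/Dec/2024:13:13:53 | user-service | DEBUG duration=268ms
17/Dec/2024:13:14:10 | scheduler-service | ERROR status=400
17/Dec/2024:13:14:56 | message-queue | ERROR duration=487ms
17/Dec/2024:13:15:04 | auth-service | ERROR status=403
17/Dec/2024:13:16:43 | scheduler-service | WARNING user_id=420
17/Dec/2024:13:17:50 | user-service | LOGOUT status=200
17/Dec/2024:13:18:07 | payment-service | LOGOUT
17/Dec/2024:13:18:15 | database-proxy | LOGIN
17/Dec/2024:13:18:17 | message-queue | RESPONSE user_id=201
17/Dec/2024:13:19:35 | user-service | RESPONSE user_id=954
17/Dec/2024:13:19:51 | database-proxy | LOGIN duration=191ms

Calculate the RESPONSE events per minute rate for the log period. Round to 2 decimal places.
0.4

To calculate the rate:

1. Count total RESPONSE events: 8
2. Total time period: 20 minutes
3. Rate = 8 / 20 = 0.4 events per minute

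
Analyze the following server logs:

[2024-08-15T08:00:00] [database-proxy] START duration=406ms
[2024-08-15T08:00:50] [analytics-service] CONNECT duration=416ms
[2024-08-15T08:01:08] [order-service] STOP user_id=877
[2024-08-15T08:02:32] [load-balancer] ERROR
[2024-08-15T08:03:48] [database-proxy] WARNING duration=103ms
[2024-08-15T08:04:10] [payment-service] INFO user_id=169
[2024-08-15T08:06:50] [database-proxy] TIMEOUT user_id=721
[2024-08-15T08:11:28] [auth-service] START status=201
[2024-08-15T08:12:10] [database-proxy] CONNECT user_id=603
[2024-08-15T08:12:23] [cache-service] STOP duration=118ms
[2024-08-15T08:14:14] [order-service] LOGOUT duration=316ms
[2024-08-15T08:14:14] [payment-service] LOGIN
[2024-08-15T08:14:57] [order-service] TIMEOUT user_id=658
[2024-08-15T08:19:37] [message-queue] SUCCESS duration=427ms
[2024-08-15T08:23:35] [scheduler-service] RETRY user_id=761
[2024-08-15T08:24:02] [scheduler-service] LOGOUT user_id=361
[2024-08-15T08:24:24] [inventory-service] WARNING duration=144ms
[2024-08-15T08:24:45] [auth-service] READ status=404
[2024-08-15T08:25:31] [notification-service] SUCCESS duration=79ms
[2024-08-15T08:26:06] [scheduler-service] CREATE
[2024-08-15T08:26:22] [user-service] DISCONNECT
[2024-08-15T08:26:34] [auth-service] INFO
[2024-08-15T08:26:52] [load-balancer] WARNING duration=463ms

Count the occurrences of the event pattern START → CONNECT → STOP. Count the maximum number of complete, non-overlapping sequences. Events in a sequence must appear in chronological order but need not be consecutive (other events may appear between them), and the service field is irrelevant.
2

To count sequences:

1. Look for pattern: START → CONNECT → STOP
2. Greedily scan the log in chronological order, matching each sequence element in turn (ignoring service)
3. Each time the full pattern completes, increment the count and restart matching from the next event
4. Complete non-overlapping sequences found: 2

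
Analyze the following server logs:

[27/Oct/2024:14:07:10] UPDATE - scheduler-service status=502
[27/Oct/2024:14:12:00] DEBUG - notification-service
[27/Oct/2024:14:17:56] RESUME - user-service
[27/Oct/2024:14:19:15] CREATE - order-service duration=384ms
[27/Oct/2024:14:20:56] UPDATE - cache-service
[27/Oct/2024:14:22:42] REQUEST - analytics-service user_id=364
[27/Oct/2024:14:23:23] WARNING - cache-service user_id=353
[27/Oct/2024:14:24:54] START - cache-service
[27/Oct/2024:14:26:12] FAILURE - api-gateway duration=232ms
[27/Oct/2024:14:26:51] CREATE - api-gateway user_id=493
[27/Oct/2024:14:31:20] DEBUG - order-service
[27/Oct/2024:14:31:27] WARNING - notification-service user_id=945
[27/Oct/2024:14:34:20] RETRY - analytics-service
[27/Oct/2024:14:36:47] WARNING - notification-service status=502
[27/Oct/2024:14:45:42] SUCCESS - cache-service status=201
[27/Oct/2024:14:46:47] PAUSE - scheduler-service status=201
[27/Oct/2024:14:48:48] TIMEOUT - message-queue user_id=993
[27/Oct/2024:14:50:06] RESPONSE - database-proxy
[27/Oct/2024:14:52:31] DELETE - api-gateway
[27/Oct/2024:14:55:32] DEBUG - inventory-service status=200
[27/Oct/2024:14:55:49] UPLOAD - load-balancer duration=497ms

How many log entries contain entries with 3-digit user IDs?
5

To find matching entries:

1. Pattern to match: entries with 3-digit user IDs
2. Scan each log entry for the pattern
3. Count matches: 5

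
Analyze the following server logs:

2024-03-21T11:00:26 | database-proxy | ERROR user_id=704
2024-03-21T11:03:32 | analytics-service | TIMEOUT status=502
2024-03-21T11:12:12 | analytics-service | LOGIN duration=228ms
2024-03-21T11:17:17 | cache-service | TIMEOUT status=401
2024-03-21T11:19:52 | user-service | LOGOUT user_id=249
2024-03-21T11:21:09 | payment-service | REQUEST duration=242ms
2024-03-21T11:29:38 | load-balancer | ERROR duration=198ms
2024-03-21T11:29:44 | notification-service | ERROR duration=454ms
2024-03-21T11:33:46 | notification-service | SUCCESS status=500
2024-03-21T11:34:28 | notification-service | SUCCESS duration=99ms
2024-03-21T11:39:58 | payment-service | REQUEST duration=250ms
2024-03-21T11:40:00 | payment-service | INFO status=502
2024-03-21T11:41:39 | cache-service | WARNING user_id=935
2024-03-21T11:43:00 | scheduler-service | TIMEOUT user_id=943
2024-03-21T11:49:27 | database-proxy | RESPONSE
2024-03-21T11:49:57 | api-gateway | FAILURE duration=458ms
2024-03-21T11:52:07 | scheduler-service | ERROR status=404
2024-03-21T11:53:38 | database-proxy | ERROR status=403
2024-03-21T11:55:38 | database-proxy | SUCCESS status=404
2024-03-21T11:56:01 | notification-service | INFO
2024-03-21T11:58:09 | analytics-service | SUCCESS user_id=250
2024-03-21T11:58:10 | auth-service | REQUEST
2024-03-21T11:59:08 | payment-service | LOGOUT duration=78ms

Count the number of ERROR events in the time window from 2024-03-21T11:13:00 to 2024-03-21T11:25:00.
0

To count events in the time window:

1. Window boundaries: 2024-03-21T11:13:00 to 2024-03-21T11:25:00
2. Filter for ERROR events within this window
3. Count matching events: 0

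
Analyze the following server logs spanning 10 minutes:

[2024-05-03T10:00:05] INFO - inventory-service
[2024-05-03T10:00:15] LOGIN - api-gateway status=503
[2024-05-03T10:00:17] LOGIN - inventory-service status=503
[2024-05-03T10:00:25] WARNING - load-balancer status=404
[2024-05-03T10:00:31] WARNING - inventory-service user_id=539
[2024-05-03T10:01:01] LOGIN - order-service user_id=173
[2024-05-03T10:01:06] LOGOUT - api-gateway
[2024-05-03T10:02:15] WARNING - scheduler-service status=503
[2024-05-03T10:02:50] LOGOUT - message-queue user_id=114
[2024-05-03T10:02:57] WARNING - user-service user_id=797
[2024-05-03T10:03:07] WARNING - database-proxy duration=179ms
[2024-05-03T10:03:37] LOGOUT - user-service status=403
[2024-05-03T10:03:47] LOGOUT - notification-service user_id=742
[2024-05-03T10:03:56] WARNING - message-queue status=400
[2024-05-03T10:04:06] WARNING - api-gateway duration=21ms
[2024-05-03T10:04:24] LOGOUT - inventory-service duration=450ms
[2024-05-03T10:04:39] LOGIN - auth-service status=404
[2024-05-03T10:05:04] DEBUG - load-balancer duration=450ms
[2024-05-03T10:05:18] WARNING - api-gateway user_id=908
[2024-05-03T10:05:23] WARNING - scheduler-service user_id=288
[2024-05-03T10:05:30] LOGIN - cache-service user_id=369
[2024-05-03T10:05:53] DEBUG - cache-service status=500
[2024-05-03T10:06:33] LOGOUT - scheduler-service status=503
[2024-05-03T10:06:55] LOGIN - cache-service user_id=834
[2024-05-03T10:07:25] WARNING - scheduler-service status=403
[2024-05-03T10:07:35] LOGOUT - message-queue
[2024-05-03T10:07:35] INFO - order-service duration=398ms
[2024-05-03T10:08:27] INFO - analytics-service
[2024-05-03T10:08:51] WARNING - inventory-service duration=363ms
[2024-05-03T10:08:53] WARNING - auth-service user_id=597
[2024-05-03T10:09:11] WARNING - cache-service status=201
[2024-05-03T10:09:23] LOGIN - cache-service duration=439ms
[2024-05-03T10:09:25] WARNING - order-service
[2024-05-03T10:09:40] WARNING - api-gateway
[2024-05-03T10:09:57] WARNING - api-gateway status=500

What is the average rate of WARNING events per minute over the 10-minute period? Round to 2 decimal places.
1.6

To calculate the rate:

1. Count total WARNING events: 16
2. Total time period: 10 minutes
3. Rate = 16 / 10 = 1.6 events per minute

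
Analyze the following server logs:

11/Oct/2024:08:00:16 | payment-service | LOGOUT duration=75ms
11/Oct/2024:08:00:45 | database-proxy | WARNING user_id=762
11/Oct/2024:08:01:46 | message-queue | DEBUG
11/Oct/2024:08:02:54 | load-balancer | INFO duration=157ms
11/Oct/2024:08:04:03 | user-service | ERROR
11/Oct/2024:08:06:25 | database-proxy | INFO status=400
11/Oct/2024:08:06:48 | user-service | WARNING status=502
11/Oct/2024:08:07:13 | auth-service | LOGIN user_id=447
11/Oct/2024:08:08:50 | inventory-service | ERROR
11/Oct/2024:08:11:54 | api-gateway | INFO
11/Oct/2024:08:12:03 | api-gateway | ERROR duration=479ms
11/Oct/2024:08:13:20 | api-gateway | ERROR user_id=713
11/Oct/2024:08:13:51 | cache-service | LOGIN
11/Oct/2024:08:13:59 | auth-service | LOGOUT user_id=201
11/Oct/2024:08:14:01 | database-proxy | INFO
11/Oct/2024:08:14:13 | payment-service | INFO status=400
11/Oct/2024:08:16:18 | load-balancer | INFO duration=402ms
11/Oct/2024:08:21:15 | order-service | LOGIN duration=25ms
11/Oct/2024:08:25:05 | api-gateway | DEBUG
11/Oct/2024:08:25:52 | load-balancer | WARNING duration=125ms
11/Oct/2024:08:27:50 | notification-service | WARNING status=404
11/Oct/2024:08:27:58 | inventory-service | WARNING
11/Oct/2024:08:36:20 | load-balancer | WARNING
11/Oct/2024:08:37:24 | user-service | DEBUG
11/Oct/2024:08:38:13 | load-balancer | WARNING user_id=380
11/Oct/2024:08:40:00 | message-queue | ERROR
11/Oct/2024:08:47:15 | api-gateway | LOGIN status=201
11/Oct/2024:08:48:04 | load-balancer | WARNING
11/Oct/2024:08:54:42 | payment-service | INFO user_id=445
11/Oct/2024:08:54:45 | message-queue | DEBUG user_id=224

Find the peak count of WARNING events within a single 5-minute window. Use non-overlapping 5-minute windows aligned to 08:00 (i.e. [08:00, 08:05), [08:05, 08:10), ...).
3

To find the burst window:

1. Divide the log period into non-overlapping 5-minute windows starting at 08:00
2. Count WARNING events in each window
3. Find the window with maximum count
4. Maximum events in a window: 3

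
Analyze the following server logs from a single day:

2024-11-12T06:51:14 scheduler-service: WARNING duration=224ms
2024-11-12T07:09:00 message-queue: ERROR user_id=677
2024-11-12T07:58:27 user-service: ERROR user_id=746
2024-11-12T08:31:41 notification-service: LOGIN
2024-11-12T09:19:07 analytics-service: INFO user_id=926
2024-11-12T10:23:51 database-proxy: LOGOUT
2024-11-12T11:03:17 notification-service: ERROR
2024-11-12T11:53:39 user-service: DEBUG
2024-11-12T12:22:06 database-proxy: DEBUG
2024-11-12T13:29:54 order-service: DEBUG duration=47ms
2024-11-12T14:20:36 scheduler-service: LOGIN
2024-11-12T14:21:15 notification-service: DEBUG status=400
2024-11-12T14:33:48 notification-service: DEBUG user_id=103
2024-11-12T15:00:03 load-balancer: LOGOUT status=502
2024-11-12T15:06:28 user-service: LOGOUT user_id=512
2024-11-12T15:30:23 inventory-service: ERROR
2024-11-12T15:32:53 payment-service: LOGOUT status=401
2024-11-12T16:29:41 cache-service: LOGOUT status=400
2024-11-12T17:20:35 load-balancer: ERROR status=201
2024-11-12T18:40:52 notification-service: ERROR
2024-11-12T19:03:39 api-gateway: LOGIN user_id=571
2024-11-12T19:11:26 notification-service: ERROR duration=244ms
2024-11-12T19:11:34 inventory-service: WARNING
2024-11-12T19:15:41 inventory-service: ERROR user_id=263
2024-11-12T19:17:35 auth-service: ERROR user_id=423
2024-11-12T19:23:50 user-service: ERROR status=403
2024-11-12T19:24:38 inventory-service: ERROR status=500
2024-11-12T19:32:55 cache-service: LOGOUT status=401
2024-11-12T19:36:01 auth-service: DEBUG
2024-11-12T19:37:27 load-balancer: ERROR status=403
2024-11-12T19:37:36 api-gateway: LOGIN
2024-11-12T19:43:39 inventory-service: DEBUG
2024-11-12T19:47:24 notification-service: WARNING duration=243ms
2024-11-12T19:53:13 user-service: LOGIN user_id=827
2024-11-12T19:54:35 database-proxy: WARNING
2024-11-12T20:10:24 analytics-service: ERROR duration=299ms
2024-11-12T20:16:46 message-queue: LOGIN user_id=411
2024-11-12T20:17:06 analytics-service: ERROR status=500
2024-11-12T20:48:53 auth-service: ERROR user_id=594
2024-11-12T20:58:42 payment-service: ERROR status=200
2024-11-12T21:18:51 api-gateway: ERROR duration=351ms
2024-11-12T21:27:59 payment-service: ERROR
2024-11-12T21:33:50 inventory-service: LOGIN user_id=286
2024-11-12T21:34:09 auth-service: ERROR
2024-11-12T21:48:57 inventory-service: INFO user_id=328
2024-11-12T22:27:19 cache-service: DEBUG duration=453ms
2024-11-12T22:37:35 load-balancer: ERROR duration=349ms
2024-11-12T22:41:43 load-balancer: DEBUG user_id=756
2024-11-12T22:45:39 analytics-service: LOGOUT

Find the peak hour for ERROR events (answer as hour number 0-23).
19

To find the peak hour:

1. Group all ERROR events by hour
2. Count events in each hour
3. Find hour with maximum count
4. Peak hour: 19 (with 6 events)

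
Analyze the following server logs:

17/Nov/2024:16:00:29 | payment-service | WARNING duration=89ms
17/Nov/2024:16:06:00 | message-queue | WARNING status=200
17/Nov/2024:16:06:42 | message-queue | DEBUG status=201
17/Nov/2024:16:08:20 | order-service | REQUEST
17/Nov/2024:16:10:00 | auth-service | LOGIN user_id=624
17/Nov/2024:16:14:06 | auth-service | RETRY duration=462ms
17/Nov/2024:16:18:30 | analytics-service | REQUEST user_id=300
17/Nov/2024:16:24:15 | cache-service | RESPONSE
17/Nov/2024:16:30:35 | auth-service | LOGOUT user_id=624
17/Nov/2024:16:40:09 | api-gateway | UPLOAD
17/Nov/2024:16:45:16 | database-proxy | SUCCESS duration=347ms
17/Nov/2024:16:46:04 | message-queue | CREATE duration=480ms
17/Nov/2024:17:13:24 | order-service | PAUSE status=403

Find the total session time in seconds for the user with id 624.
1235

To calculate session duration:

1. Find LOGIN event for user_id=624: 17/Nov/2024:16:10:00
2. Find LOGOUT event for user_id=624: 17/Nov/2024:16:30:35
3. Session duration: 17/Nov/2024:16:30:35 - 17/Nov/2024:16:10:00 = 1235 seconds (20 minutes)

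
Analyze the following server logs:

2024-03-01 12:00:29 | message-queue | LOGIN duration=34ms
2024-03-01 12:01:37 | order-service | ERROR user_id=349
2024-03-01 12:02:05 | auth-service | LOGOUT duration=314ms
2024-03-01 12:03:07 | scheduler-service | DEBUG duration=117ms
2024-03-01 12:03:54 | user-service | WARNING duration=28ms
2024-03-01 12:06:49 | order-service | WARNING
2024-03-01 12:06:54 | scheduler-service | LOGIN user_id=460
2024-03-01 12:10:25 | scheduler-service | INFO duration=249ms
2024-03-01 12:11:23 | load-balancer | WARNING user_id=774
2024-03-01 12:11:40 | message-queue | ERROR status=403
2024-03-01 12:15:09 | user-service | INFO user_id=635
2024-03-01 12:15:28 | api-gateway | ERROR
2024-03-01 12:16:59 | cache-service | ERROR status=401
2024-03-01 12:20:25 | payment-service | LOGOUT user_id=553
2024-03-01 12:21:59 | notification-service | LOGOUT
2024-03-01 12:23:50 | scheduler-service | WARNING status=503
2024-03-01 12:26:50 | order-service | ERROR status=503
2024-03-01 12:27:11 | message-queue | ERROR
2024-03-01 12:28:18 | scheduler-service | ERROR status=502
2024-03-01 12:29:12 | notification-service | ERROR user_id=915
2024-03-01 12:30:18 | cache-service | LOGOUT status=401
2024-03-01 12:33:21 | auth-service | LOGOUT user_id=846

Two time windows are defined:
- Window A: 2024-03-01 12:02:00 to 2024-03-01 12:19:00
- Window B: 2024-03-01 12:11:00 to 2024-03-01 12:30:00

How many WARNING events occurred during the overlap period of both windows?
1

To find overlap events:

1. Window A: 2024-03-01 12:02:00 to 2024-03-01 12:19:00
2. Window B: 2024-03-01 12:11:00 to 2024-03-01 12:30:00
3. Overlap period: 2024-03-01 12:11:00 to 2024-03-01 12:19:00
4. Count WARNING events in overlap: 1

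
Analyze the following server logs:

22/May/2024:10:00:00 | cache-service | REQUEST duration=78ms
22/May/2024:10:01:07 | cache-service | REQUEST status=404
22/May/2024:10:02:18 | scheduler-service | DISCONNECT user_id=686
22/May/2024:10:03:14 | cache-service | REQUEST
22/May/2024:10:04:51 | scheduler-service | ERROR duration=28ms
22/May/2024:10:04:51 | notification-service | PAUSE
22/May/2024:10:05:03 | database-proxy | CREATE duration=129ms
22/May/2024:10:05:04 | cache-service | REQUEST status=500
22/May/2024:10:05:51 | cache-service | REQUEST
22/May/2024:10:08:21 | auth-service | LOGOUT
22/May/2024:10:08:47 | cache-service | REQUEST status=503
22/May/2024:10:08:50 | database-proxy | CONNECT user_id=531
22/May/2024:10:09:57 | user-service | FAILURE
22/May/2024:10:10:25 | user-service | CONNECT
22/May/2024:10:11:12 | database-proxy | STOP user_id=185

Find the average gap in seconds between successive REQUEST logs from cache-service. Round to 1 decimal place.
105.4

To calculate average interval:

1. Find all REQUEST events for cache-service in order
2. Calculate time gaps between consecutive events
3. Compute mean of gaps: 527 / 5 = 105.4 seconds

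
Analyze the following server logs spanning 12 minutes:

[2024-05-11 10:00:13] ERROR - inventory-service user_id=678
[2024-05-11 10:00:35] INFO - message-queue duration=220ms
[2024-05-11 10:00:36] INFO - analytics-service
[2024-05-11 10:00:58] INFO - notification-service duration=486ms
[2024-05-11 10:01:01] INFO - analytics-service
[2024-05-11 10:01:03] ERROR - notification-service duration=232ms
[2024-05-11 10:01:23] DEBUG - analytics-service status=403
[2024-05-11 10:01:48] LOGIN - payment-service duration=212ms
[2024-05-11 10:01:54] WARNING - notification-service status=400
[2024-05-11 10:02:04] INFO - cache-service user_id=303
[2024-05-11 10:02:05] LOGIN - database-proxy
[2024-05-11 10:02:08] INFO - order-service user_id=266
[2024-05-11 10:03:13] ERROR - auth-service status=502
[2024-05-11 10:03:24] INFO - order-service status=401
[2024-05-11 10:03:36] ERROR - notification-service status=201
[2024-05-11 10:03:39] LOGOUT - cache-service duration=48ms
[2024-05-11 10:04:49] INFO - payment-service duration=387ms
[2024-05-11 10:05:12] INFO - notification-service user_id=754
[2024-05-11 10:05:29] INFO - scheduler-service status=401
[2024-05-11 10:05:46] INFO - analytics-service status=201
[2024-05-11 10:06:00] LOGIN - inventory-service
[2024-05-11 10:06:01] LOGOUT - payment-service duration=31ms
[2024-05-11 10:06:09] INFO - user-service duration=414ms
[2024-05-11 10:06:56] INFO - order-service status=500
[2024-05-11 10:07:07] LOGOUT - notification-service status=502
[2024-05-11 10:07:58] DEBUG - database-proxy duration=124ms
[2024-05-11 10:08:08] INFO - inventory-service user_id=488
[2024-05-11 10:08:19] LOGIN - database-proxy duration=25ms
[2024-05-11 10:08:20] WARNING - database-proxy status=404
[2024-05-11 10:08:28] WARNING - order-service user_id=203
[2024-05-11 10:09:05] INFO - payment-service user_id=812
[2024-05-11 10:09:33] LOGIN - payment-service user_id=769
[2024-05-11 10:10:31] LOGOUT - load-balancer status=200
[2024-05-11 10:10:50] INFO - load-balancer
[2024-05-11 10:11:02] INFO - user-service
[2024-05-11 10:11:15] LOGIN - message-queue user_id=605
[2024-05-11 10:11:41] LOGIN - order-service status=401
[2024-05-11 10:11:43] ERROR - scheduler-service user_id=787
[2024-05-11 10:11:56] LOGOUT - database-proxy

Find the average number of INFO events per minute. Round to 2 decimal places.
1.42

To calculate the rate:

1. Count total INFO events: 17
2. Total time period: 12 minutes
3. Rate = 17 / 12 = 1.42 events per minute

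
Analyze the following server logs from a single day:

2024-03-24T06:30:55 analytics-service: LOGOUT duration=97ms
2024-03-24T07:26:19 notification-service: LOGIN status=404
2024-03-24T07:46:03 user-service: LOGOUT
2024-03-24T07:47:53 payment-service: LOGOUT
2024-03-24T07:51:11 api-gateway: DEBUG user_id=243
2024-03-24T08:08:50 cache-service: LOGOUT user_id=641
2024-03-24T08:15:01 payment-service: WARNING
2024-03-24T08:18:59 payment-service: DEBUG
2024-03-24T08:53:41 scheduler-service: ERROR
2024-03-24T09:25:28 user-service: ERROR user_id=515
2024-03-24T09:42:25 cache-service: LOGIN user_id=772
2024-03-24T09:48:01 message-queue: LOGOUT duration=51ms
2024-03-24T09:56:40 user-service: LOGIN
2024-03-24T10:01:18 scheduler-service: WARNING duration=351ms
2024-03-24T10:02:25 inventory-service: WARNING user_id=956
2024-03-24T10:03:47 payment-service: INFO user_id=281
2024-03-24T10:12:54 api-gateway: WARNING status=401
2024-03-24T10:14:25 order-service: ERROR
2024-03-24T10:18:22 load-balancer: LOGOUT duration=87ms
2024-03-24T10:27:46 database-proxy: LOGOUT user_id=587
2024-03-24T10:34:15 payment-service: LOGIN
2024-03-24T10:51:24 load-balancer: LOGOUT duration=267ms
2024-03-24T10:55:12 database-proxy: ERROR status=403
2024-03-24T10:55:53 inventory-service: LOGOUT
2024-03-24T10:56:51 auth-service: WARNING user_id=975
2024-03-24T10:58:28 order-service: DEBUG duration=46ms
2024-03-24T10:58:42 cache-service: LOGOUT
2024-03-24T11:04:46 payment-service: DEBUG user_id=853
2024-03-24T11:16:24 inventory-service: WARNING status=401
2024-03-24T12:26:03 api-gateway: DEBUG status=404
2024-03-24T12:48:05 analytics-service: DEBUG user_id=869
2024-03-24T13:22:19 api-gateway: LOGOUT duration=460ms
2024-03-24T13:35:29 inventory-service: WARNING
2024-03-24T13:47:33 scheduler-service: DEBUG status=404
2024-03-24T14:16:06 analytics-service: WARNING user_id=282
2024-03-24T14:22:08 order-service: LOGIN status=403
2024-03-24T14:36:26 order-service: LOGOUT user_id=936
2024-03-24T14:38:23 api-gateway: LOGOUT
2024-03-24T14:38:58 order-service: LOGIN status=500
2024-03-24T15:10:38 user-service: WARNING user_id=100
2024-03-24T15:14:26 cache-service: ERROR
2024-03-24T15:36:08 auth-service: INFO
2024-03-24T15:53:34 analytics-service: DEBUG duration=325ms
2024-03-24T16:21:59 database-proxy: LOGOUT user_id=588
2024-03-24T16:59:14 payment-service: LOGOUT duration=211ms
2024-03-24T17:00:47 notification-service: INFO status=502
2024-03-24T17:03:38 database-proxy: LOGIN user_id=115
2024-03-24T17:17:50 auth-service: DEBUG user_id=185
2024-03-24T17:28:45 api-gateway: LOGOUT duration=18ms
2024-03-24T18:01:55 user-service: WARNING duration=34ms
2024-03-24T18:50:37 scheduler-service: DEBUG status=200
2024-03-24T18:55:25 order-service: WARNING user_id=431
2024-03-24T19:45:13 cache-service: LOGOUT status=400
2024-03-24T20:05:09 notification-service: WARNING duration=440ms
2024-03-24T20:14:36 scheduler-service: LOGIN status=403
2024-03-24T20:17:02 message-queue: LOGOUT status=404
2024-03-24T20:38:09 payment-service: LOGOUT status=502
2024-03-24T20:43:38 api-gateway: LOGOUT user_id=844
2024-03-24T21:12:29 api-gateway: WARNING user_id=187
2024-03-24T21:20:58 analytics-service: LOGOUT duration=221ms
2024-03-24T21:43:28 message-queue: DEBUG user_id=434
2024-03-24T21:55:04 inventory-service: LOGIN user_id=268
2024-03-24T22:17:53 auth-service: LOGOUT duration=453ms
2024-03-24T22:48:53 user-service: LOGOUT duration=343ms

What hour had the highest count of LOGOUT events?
10

To find the peak hour:

1. Group all LOGOUT events by hour
2. Count events in each hour
3. Find hour with maximum count
4. Peak hour: 10 (with 5 events)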